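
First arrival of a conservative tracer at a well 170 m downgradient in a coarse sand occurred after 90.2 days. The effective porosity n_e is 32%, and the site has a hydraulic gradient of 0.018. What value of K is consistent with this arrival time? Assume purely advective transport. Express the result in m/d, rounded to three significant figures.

v = L / t = 170 / 90.2 = 1.885 m/d
K = v · n / i = 1.885 × 0.32 / 0.018 = 33.5 m/d

33.5 m/d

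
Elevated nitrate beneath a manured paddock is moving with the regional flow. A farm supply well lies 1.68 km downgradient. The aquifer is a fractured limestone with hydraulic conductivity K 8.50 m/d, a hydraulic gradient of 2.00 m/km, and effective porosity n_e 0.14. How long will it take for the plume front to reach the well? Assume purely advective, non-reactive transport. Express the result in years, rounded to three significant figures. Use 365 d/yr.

q = Ki = 8.50 × 0.0020 = 0.01700 m/d
Seepage velocity v = q / n = 0.01700 / 0.14 = 0.1214 m/d
L = 1.68 km = 1680 m
t = L / v = 1680 / 0.1214 = 13840 d
   = 13840 / 365 = 37.9 yr

37.9 years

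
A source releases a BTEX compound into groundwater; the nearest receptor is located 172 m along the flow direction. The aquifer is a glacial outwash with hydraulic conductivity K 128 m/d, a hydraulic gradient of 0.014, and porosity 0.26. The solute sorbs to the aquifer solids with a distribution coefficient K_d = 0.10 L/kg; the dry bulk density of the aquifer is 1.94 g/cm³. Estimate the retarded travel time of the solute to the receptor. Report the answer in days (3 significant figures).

Darcy flux q = K·i = 128 × 0.014 = 1.792 m/d
Average linear velocity = 1.792 / 0.26 = 6.892 m/d
Retardation R = 1 + ρ_b·K_d/n = 1 + 1.94×0.10/0.26 = 1.746
Contaminant velocity v_c = v/R = 6.892/1.746 = 3.947 m/d
t = L/v_c = 172/3.947 = 43.58 d

43.6 days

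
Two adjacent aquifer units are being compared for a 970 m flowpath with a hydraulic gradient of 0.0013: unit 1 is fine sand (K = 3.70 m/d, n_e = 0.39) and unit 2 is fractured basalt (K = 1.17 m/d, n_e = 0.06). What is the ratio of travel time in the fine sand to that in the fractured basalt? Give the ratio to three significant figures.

2.06

Unit 1 (fine sand): v = 3.70×0.0013/0.39 = 0.01233 m/d, t = 970/0.01233 = 78650 d
Unit 2 (fractured basalt): v = 1.17×0.0013/0.06 = 0.02535 m/d, t = 970/0.02535 = 38260 d
t(fine sand) / t(fractured basalt) = 78650/38260 = 2.06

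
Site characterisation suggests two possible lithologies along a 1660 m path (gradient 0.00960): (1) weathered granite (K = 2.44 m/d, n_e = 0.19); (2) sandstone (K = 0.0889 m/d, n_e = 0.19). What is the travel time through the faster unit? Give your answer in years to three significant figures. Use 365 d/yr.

36.9 years

Unit 1 (weathered granite): v = 2.44×0.0096/0.19 = 0.1233 m/d, t = 1660/0.1233 = 13460 d
Unit 2 (sandstone): v = 0.0889×0.0096/0.19 = 0.004492 m/d, t = 1660/0.004492 = 369600 d
Faster: 13460 d / 365 = 36.9 yr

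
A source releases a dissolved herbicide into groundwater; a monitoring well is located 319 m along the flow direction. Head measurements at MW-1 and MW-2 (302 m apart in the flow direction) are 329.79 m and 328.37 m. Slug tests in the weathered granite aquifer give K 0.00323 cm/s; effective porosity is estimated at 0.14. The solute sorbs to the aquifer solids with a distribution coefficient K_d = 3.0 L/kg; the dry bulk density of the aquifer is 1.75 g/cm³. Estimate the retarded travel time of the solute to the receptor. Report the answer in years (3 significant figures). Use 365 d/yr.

359 years

Hydraulic gradient i = (329.79 − 328.37) / 302 = 1.42 / 302 = 0.004702
K = 0.00323 cm/s × 864 = 2.791 m/d
Darcy flux q = K·i = 2.791 × 0.004702 = 0.01312 m/d
v_s = q/n_e = 0.01312/0.14 = 0.09373 m/d
Retardation R = 1 + ρ_b·K_d/n = 1 + 1.75×3.0/0.14 = 38.50
Contaminant velocity v_c = v/R = 0.09373/38.50 = 0.002434 m/d
t = L/v_c = 319/0.002434 = 131000 d
   = 131000/365 = 359 yr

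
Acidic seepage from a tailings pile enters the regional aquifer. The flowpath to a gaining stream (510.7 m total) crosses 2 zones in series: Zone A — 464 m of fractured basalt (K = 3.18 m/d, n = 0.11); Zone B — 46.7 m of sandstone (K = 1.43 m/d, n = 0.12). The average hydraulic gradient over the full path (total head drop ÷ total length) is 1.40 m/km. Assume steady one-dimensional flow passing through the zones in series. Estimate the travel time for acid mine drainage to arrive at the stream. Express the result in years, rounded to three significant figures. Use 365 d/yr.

38.8 years

Steady 1-D flow in series ⇒ the Darcy flux q is identical in every zone and the zone head losses add (resistances L/K in series).
Σ(L/K) = 464/3.18 + 46.7/1.43 = 145.9 + 32.66 = 178.6 d
K_eq = L_total / Σ(L/K) = 510.7 / 178.6 = 2.860 m/d
q = K_eq · i = 2.860 × 0.0014 = 0.004004 m/d (same in every zone)
Zone A: v = q/n = 0.004004/0.11 = 0.03640 m/d → t_A = 464/0.03640 = 12750 d
Zone B: v = q/n = 0.004004/0.12 = 0.03337 m/d → t_B = 46.7/0.03337 = 1400 d
Total t = 12750 + 1400 = 14150 d
   = 14150 / 365 = 38.8 yr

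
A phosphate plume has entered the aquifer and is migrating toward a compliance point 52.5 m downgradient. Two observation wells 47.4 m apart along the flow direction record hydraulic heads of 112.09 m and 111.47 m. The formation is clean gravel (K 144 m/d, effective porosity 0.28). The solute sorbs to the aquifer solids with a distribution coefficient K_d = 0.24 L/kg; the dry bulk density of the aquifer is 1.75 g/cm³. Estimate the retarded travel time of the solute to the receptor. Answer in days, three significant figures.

19.5 days

Hydraulic gradient i = (112.09 − 111.47) / 47.4 = 0.62 / 47.4 = 0.01308
Darcy flux q = K·i = 144 × 0.01308 = 1.884 m/d
Seepage velocity v = q / n = 1.884 / 0.28 = 6.727 m/d
Retardation R = 1 + ρ_b·K_d/n = 1 + 1.75×0.24/0.28 = 2.500
Contaminant velocity v_c = v/R = 6.727/2.500 = 2.691 m/d
t = L/v_c = 52.5/2.691 = 19.51 d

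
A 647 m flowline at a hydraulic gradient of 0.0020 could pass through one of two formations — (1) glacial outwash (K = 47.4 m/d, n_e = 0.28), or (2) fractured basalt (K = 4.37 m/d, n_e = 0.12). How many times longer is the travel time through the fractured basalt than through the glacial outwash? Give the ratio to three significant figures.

4.65

Unit 1 (glacial outwash): v = 47.4×0.0020/0.28 = 0.3386 m/d, t = 647/0.3386 = 1911 d
Unit 2 (fractured basalt): v = 4.37×0.0020/0.12 = 0.07283 m/d, t = 647/0.07283 = 8883 d
t(fractured basalt) / t(glacial outwash) = 8883/1911 = 4.65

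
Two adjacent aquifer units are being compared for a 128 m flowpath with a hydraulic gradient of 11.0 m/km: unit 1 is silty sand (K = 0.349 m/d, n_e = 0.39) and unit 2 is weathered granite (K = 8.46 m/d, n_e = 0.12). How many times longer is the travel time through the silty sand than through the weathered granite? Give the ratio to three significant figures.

Unit 1 (silty sand): v = 0.349×0.011/0.39 = 0.009844 m/d, t = 128/0.009844 = 13000 d
Unit 2 (weathered granite): v = 8.46×0.011/0.12 = 0.7755 m/d, t = 128/0.7755 = 165.1 d
t(silty sand) / t(weathered granite) = 13000/165.1 = 78.8

78.8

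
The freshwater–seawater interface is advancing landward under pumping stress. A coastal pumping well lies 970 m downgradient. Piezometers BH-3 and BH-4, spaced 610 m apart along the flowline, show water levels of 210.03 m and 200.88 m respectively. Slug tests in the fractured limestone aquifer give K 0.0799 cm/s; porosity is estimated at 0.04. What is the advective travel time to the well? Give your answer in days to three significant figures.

Hydraulic gradient i = (210.03 − 200.88) / 610 = 9.15 / 610 = 0.01500
K = 0.0799 cm/s × 864 = 69.03 m/d
q = Ki = 69.03 × 0.01500 = 1.036 m/d
Seepage velocity v = q / n = 1.036 / 0.04 = 25.89 m/d
t = L / v = 970 / 25.89 = 37.47 d

37.5 days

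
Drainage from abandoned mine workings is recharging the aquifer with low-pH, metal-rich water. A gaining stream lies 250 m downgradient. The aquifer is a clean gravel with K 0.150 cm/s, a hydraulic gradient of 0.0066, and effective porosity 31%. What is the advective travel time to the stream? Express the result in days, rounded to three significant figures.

90.6 days

K = 0.150 cm/s × 864 = 129.6 m/d
Specific discharge q = 129.6 × 0.0066 = 0.8554 m/d
v_s = q/n_e = 0.8554/0.31 = 2.759 m/d
t = L / v = 250 / 2.759 = 90.61 d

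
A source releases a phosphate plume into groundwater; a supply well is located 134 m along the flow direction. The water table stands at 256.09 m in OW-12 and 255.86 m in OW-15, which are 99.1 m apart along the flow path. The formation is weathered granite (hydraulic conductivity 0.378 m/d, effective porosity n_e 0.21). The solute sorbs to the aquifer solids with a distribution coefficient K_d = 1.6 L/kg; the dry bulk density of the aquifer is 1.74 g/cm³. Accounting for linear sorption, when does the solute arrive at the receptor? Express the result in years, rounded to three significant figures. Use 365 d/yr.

1250 years

Hydraulic gradient i = (256.09 − 255.86) / 99.1 = 0.23 / 99.1 = 0.002321
q = Ki = 0.378 × 0.002321 = 8.773e-4 m/d
v_s = q/n_e = 8.773e-4/0.21 = 0.004178 m/d
Retardation R = 1 + ρ_b·K_d/n = 1 + 1.74×1.6/0.21 = 14.26
Contaminant velocity v_c = v/R = 0.004178/14.26 = 2.930e-4 m/d
t = L/v_c = 134/2.930e-4 = 457300 d
   = 457300/365 = 1250 yr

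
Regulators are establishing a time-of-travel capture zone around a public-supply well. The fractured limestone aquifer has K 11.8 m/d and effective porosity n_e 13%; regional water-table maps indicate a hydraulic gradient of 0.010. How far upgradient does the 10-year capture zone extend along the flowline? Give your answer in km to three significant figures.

q = Ki = 11.8 × 0.010 = 0.1180 m/d
Average linear velocity = 0.1180 / 0.13 = 0.9077 m/d
T = 10 yr × 365 = 3650 d
L = v × T = 0.9077 × 3650 = 3313 m
   = 3.31 km

3.31 km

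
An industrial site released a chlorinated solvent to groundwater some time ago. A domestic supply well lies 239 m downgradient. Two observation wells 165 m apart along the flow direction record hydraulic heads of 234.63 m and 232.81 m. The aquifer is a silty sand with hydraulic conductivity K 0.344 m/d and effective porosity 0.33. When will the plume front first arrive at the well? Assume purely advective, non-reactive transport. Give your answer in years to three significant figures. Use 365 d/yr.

Hydraulic gradient i = (234.63 − 232.81) / 165 = 1.82 / 165 = 0.01103
q = Ki = 0.344 × 0.01103 = 0.003794 m/d
v = Ki/n = 0.344·0.01103/0.33 = 0.01150 m/d
t = L / v = 239 / 0.01150 = 20790 d
   = 20790 / 365 = 56.9 yr

56.9 years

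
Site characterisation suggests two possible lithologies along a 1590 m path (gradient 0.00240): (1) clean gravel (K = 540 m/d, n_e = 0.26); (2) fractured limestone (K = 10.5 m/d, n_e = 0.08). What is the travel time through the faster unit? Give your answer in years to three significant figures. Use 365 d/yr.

Unit 1 (clean gravel): v = 540×0.0024/0.26 = 4.985 m/d, t = 1590/4.985 = 319.0 d
Unit 2 (fractured limestone): v = 10.5×0.0024/0.08 = 0.3150 m/d, t = 1590/0.3150 = 5048 d
Faster: 319.0 d / 365 = 0.874 yr

0.874 years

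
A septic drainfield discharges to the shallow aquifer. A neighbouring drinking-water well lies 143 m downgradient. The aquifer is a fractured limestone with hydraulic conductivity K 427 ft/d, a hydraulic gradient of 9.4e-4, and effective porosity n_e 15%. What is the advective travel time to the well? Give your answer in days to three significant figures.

175 days

K = 427 ft/d × 0.3048 = 130.1 m/d
Darcy flux q = K·i = 130.1 × 9.4e-4 = 0.1223 m/d
v_s = q/n_e = 0.1223/0.15 = 0.8156 m/d
t = L / v = 143 / 0.8156 = 175.3 d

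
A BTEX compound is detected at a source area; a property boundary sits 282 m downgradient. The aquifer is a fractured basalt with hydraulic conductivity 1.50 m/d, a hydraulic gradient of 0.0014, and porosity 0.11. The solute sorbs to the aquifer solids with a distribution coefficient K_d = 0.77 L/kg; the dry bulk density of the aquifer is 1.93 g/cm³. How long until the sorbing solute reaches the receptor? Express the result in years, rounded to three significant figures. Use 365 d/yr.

Specific discharge q = 1.50 × 0.0014 = 0.002100 m/d
Average linear velocity = 0.002100 / 0.11 = 0.01909 m/d
Retardation R = 1 + ρ_b·K_d/n = 1 + 1.93×0.77/0.11 = 14.51
Contaminant velocity v_c = v/R = 0.01909/14.51 = 0.001316 m/d
t = L/v_c = 282/0.001316 = 214300 d
   = 214300/365 = 587 yr

587 years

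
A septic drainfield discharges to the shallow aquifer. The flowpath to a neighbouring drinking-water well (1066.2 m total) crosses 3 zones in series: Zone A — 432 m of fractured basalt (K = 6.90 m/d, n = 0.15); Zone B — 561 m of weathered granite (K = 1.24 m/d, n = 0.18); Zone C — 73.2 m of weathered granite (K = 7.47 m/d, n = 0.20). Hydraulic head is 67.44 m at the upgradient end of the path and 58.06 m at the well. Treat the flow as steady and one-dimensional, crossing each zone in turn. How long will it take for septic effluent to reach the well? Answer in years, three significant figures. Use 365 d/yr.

Total head drop ΔH = 67.44 − 58.06 = 9.38 m
Steady 1-D flow in series ⇒ the Darcy flux q is identical in every zone and the zone head losses add (resistances L/K in series).
Σ(L/K) = 432/6.90 + 561/1.24 + 73.2/7.47 = 62.61 + 452.4 + 9.799 = 524.8 d
q = ΔH / Σ(L/K) = 9.38 / 524.8 = 0.01787 m/d (same in every zone)
Zone A: v = q/n = 0.01787/0.15 = 0.1192 m/d → t_A = 432/0.1192 = 3626 d
Zone B: v = q/n = 0.01787/0.18 = 0.09929 m/d → t_B = 561/0.09929 = 5650 d
Zone C: v = q/n = 0.01787/0.20 = 0.08936 m/d → t_C = 73.2/0.08936 = 819.1 d
Total t = 3626 + 5650 + 819.1 = 10090 d
   = 10090 / 365 = 27.7 yr

27.7 years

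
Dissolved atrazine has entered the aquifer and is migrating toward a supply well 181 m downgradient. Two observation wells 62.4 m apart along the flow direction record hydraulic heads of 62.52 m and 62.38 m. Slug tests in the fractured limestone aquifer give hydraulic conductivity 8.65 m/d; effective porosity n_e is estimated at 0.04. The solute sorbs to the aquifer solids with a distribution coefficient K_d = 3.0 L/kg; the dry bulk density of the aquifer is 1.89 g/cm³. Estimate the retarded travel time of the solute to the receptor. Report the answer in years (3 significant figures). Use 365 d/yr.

146 years

Hydraulic gradient i = (62.52 − 62.38) / 62.4 = 0.14 / 62.4 = 0.002244
q = Ki = 8.65 × 0.002244 = 0.01941 m/d
v = Ki/n = 8.65·0.002244/0.04 = 0.4852 m/d
Retardation R = 1 + ρ_b·K_d/n = 1 + 1.89×3.0/0.04 = 142.8
Contaminant velocity v_c = v/R = 0.4852/142.8 = 0.003399 m/d
t = L/v_c = 181/0.003399 = 53250 d
   = 53250/365 = 146 yr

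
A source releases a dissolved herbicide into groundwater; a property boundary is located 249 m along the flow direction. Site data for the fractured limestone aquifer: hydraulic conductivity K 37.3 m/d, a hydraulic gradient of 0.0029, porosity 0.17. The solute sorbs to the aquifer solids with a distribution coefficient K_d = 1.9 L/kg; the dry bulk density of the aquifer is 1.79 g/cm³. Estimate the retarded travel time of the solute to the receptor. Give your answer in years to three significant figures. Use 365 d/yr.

Specific discharge q = 37.3 × 0.0029 = 0.1082 m/d
v_s = q/n_e = 0.1082/0.17 = 0.6363 m/d
Retardation R = 1 + ρ_b·K_d/n = 1 + 1.79×1.9/0.17 = 21.01
Contaminant velocity v_c = v/R = 0.6363/21.01 = 0.03029 m/d
t = L/v_c = 249/0.03029 = 8220 d
   = 8220/365 = 22.5 yr

22.5 years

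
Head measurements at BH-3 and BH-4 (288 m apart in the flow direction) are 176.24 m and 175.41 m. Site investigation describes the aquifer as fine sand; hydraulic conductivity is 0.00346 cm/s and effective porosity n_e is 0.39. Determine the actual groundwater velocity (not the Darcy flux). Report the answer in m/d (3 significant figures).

0.0221 m/d

Hydraulic gradient i = (176.24 − 175.41) / 288 = 0.83 / 288 = 0.002882
K = 0.00346 cm/s × 864 = 2.989 m/d
q = Ki = 2.989 × 0.002882 = 0.008615 m/d
Seepage velocity v = q / n = 0.008615 / 0.39 = 0.02209 m/d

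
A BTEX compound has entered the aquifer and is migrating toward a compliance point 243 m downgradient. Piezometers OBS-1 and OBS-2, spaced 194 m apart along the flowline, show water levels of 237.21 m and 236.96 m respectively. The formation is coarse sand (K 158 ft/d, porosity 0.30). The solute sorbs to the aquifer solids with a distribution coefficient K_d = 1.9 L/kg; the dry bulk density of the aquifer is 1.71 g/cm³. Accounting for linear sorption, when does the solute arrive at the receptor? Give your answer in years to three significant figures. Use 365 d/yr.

38.1 years

Hydraulic gradient i = (237.21 − 236.96) / 194 = 0.25 / 194 = 0.001289
K = 158 ft/d × 0.3048 = 48.16 m/d
Specific discharge q = 48.16 × 0.001289 = 0.06206 m/d
Seepage velocity v = q / n = 0.06206 / 0.30 = 0.2069 m/d
Retardation R = 1 + ρ_b·K_d/n = 1 + 1.71×1.9/0.30 = 11.83
Contaminant velocity v_c = v/R = 0.2069/11.83 = 0.01749 m/d
t = L/v_c = 243/0.01749 = 13900 d
   = 13900/365 = 38.1 yr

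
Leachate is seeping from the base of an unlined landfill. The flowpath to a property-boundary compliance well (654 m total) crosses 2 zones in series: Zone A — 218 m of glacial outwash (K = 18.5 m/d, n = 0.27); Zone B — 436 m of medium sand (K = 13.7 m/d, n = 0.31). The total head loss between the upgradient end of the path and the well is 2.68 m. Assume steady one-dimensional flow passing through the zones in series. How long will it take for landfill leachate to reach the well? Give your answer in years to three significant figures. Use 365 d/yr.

8.65 years

Steady 1-D flow in series ⇒ the Darcy flux q is identical in every zone and the zone head losses add (resistances L/K in series).
Σ(L/K) = 218/18.5 + 436/13.7 = 11.78 + 31.82 = 43.61 d
q = ΔH / Σ(L/K) = 2.68 / 43.61 = 0.06146 m/d (same in every zone)
Zone A: v = q/n = 0.06146/0.27 = 0.2276 m/d → t_A = 218/0.2276 = 957.8 d
Zone B: v = q/n = 0.06146/0.31 = 0.1982 m/d → t_B = 436/0.1982 = 2199 d
Total t = 957.8 + 2199 = 3157 d
   = 3157 / 365 = 8.65 yr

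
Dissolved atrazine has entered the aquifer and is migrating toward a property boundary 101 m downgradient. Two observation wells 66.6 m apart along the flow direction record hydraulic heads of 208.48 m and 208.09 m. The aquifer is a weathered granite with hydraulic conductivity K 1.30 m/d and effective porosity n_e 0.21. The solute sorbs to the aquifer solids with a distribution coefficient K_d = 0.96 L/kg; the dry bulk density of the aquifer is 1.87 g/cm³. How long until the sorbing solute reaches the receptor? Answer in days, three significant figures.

26600 days

Hydraulic gradient i = (208.48 − 208.09) / 66.6 = 0.39 / 66.6 = 0.005856
q = Ki = 1.30 × 0.005856 = 0.007613 m/d
Seepage velocity v = q / n = 0.007613 / 0.21 = 0.03625 m/d
Retardation R = 1 + ρ_b·K_d/n = 1 + 1.87×0.96/0.21 = 9.549
Contaminant velocity v_c = v/R = 0.03625/9.549 = 0.003796 m/d
t = L/v_c = 101/0.003796 = 26600 d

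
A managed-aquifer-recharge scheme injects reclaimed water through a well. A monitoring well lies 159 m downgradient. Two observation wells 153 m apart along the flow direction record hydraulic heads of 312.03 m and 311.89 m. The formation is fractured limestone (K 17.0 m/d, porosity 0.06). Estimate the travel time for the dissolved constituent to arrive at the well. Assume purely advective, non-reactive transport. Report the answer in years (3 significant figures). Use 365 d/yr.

1.68 years

Hydraulic gradient i = (312.03 − 311.89) / 153 = 0.14 / 153 = 9.150e-4
Specific discharge q = 17.0 × 9.150e-4 = 0.01556 m/d
Seepage velocity v = q / n = 0.01556 / 0.06 = 0.2593 m/d
t = L / v = 159 / 0.2593 = 613.3 d
   = 613.3 / 365 = 1.68 yr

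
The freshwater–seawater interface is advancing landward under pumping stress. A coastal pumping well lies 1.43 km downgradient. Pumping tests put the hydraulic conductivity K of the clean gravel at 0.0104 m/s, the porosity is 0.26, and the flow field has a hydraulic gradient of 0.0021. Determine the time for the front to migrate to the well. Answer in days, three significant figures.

197 days

K = 0.0104 m/s × 86400 s/d = 898.6 m/d
Darcy flux q = K·i = 898.6 × 0.0021 = 1.887 m/d
v = Ki/n = 898.6·0.0021/0.26 = 7.258 m/d
L = 1.43 km = 1430 m
t = L / v = 1430 / 7.258 = 197.0 d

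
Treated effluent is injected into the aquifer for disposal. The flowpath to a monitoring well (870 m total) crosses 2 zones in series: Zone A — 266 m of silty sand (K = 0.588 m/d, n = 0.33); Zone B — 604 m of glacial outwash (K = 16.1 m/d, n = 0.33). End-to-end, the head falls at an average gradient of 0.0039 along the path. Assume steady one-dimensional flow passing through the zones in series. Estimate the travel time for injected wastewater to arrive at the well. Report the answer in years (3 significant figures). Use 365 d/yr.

114 years

Steady 1-D flow in series ⇒ the Darcy flux q is identical in every zone and the zone head losses add (resistances L/K in series).
Σ(L/K) = 266/0.588 + 604/16.1 = 452.4 + 37.52 = 489.9 d
K_eq = L_total / Σ(L/K) = 870 / 489.9 = 1.776 m/d
q = K_eq · i = 1.776 × 0.0039 = 0.006926 m/d (same in every zone)
Zone A: v = q/n = 0.006926/0.33 = 0.02099 m/d → t_A = 266/0.02099 = 12670 d
Zone B: v = q/n = 0.006926/0.33 = 0.02099 m/d → t_B = 604/0.02099 = 28780 d
Total t = 12670 + 28780 = 41450 d
   = 41450 / 365 = 114 yr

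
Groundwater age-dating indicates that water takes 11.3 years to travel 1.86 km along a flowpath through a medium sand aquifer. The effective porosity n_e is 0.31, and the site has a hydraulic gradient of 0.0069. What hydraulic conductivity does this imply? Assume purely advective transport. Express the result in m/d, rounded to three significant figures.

t = 11.3 years = 4125 d
L = 1.86 km = 1860 m
v = L / t = 1860 / 4125 = 0.4510 m/d
K = v · n / i = 0.4510 × 0.31 / 0.0069 = 20.3 m/d

20.3 m/d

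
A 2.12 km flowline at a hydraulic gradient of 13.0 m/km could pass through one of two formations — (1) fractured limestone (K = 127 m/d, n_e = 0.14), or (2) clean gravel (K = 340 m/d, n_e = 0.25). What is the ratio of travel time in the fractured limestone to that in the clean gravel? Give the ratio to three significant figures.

Unit 1 (fractured limestone): v = 127×0.013/0.14 = 11.79 m/d, t = 2120/11.79 = 179.8 d
Unit 2 (clean gravel): v = 340×0.013/0.25 = 17.68 m/d, t = 2120/17.68 = 119.9 d
t(fractured limestone) / t(clean gravel) = 179.8/119.9 = 1.50

1.50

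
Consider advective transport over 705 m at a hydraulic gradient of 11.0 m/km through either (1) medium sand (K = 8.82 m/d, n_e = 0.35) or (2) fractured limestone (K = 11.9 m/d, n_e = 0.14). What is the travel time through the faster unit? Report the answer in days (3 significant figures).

754 days

Unit 1 (medium sand): v = 8.82×0.011/0.35 = 0.2772 m/d, t = 705/0.2772 = 2543 d
Unit 2 (fractured limestone): v = 11.9×0.011/0.14 = 0.9350 m/d, t = 705/0.9350 = 754.0 d
Faster unit: t = 754 d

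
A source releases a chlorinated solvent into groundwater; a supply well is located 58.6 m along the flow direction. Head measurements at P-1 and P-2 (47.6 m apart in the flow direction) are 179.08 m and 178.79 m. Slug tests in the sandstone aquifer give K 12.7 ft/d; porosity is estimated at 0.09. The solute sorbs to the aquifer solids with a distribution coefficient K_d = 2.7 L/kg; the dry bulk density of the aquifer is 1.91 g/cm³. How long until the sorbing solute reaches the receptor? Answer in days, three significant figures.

Hydraulic gradient i = (179.08 − 178.79) / 47.6 = 0.29 / 47.6 = 0.006092
K = 12.7 ft/d × 0.3048 = 3.871 m/d
q = Ki = 3.871 × 0.006092 = 0.02358 m/d
v_s = q/n_e = 0.02358/0.09 = 0.2620 m/d
Retardation R = 1 + ρ_b·K_d/n = 1 + 1.91×2.7/0.09 = 58.30
Contaminant velocity v_c = v/R = 0.2620/58.30 = 0.004495 m/d
t = L/v_c = 58.6/0.004495 = 13040 d

13000 days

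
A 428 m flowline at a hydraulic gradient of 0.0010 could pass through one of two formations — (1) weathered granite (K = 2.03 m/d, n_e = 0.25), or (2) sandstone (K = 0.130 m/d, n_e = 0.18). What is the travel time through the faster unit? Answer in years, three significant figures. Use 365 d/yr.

144 years

Unit 1 (weathered granite): v = 2.03×0.0010/0.25 = 0.008120 m/d, t = 428/0.008120 = 52710 d
Unit 2 (sandstone): v = 0.130×0.0010/0.18 = 7.222e-4 m/d, t = 428/7.222e-4 = 592600 d
Faster: 52710 d / 365 = 144 yr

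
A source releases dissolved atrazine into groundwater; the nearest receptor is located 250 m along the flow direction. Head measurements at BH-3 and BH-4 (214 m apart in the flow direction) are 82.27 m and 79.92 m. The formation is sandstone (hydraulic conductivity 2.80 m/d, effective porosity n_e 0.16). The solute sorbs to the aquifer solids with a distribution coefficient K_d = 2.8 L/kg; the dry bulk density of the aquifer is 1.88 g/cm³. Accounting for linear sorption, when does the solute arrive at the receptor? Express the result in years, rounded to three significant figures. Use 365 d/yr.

121 years

Hydraulic gradient i = (82.27 − 79.92) / 214 = 2.35 / 214 = 0.01098
q = Ki = 2.80 × 0.01098 = 0.03075 m/d
v_s = q/n_e = 0.03075/0.16 = 0.1922 m/d
Retardation R = 1 + ρ_b·K_d/n = 1 + 1.88×2.8/0.16 = 33.90
Contaminant velocity v_c = v/R = 0.1922/33.90 = 0.005669 m/d
t = L/v_c = 250/0.005669 = 44100 d
   = 44100/365 = 121 yr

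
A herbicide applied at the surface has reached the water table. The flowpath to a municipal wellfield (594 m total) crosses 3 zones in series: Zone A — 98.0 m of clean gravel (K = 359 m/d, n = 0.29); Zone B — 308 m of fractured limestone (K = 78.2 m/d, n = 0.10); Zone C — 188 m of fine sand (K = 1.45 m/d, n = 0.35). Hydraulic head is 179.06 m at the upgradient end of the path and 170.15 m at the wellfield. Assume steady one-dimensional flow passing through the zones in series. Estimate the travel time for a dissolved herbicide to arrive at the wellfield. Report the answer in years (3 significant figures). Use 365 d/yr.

Total head drop ΔH = 179.06 − 170.15 = 8.91 m
Continuity: the same q passes through each zone, so ΔH = q·Σ(L_j/K_j) — the zones act as resistances in series.
Σ(L/K) = 98.0/359 + 308/78.2 + 188/1.45 = 0.2730 + 3.939 + 129.7 = 133.9 d
q = ΔH / Σ(L/K) = 8.91 / 133.9 = 0.06656 m/d (same in every zone)
Zone A: v = q/n = 0.06656/0.29 = 0.2295 m/d → t_A = 98.0/0.2295 = 427.0 d
Zone B: v = q/n = 0.06656/0.10 = 0.6656 m/d → t_B = 308/0.6656 = 462.7 d
Zone C: v = q/n = 0.06656/0.35 = 0.1902 m/d → t_C = 188/0.1902 = 988.6 d
Total t = 427.0 + 462.7 + 988.6 = 1878 d
   = 1878 / 365 = 5.15 yr

5.15 years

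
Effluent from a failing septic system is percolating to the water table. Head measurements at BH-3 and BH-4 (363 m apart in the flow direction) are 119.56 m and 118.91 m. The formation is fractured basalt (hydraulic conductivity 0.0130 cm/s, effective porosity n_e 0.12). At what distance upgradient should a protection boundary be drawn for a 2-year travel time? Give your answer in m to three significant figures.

Hydraulic gradient i = (119.56 − 118.91) / 363 = 0.65 / 363 = 0.001791
K = 0.0130 cm/s × 864 = 11.23 m/d
Specific discharge q = 11.23 × 0.001791 = 0.02011 m/d
v = Ki/n = 11.23·0.001791/0.12 = 0.1676 m/d
T = 2 yr × 365 = 730 d
L = v × T = 0.1676 × 730 = 122.4 m

122 m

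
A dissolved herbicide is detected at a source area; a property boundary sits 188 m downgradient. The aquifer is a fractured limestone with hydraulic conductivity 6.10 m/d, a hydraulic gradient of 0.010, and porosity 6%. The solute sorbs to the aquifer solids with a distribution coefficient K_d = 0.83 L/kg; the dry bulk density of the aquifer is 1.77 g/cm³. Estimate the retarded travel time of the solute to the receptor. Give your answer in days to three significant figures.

4710 days

q = Ki = 6.10 × 0.010 = 0.06100 m/d
Seepage velocity v = q / n = 0.06100 / 0.06 = 1.017 m/d
Retardation R = 1 + ρ_b·K_d/n = 1 + 1.77×0.83/0.06 = 25.49
Contaminant velocity v_c = v/R = 1.017/25.49 = 0.03989 m/d
t = L/v_c = 188/0.03989 = 4713 d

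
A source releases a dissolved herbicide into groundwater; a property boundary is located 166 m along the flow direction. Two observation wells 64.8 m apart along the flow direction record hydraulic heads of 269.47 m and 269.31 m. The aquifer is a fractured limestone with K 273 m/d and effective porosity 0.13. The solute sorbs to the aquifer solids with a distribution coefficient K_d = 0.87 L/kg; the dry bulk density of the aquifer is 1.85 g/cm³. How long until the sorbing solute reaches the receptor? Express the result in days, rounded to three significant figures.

Hydraulic gradient i = (269.47 − 269.31) / 64.8 = 0.16 / 64.8 = 0.002469
q = Ki = 273 × 0.002469 = 0.6741 m/d
Average linear velocity = 0.6741 / 0.13 = 5.185 m/d
Retardation R = 1 + ρ_b·K_d/n = 1 + 1.85×0.87/0.13 = 13.38
Contaminant velocity v_c = v/R = 5.185/13.38 = 0.3875 m/d
t = L/v_c = 166/0.3875 = 428.4 d

428 days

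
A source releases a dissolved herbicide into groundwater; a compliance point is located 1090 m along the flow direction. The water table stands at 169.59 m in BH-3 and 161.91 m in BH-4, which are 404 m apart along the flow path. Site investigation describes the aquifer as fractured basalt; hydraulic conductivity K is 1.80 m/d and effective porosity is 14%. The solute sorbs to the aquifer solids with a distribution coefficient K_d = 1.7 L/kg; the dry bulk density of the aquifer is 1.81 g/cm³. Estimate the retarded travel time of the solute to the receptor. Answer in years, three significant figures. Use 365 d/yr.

281 years

Hydraulic gradient i = (169.59 − 161.91) / 404 = 7.68 / 404 = 0.01901
Specific discharge q = 1.80 × 0.01901 = 0.03422 m/d
v_s = q/n_e = 0.03422/0.14 = 0.2444 m/d
Retardation R = 1 + ρ_b·K_d/n = 1 + 1.81×1.7/0.14 = 22.98
Contaminant velocity v_c = v/R = 0.2444/22.98 = 0.01064 m/d
t = L/v_c = 1090/0.01064 = 102500 d
   = 102500/365 = 281 yr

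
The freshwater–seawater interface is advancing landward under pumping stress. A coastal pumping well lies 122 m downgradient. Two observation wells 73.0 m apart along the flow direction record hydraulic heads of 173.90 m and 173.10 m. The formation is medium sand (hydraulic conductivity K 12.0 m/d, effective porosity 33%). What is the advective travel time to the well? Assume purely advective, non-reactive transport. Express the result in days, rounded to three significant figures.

Hydraulic gradient i = (173.90 − 173.10) / 73.0 = 0.80 / 73.0 = 0.01096
Specific discharge q = 12.0 × 0.01096 = 0.1315 m/d
Seepage velocity v = q / n = 0.1315 / 0.33 = 0.3985 m/d
t = L / v = 122 / 0.3985 = 306.1 d

306 days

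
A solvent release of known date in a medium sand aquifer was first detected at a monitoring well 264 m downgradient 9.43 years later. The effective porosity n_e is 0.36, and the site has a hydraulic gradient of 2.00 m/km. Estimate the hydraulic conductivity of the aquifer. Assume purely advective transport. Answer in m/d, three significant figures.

t = 9.43 years = 3442 d
v = L / t = 264 / 3442 = 0.07670 m/d
K = v · n / i = 0.07670 × 0.36 / 0.0020 = 13.8 m/d

13.8 m/d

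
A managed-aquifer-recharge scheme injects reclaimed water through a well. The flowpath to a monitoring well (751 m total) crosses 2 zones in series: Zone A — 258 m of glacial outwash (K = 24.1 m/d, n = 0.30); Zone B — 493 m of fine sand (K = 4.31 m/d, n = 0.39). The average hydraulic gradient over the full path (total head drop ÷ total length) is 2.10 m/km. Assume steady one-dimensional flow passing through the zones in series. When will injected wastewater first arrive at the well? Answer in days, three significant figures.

21400 days

Continuity: the same q passes through each zone, so ΔH = q·Σ(L_j/K_j) — the zones act as resistances in series.
Σ(L/K) = 258/24.1 + 493/4.31 = 10.71 + 114.4 = 125.1 d
K_eq = L_total / Σ(L/K) = 751 / 125.1 = 6.004 m/d
q = K_eq · i = 6.004 × 0.0021 = 0.01261 m/d (same in every zone)
Zone A: v = q/n = 0.01261/0.30 = 0.04203 m/d → t_A = 258/0.04203 = 6139 d
Zone B: v = q/n = 0.01261/0.39 = 0.03233 m/d → t_B = 493/0.03233 = 15250 d
Total t = 6139 + 15250 = 21390 d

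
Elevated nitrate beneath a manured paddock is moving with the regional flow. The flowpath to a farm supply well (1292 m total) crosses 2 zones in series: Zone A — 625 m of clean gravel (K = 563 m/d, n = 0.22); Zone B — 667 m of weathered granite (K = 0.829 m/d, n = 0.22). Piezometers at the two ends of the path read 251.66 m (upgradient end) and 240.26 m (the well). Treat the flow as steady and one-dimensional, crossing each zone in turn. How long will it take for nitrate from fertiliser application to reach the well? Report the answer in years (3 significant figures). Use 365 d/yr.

55.0 years

Total head drop ΔH = 251.66 − 240.26 = 11.40 m
Steady 1-D flow in series ⇒ the Darcy flux q is identical in every zone and the zone head losses add (resistances L/K in series).
Σ(L/K) = 625/563 + 667/0.829 = 1.110 + 804.6 = 805.7 d
q = ΔH / Σ(L/K) = 11.40 / 805.7 = 0.01415 m/d (same in every zone)
Zone A: v = q/n = 0.01415/0.22 = 0.06431 m/d → t_A = 625/0.06431 = 9718 d
Zone B: v = q/n = 0.01415/0.22 = 0.06431 m/d → t_B = 667/0.06431 = 10370 d
Total t = 9718 + 10370 = 20090 d
   = 20090 / 365 = 55.0 yr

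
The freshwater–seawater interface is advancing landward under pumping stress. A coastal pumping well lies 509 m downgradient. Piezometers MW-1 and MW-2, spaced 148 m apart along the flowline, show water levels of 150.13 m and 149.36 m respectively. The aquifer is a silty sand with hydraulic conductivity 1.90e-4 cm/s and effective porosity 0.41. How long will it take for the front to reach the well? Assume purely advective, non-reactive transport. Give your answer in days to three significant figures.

244000 days

Hydraulic gradient i = (150.13 − 149.36) / 148 = 0.77 / 148 = 0.005203
K = 1.90e-4 cm/s × 864 = 0.1642 m/d
Darcy flux q = K·i = 0.1642 × 0.005203 = 8.541e-4 m/d
v_s = q/n_e = 8.541e-4/0.41 = 0.002083 m/d
t = L / v = 509 / 0.002083 = 244300 d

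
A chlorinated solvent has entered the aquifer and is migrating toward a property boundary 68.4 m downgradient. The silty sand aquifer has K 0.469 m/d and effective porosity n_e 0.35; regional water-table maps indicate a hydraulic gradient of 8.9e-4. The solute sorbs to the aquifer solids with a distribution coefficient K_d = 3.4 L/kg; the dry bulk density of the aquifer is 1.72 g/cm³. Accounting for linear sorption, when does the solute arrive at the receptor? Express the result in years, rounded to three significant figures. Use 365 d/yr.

2780 years

q = Ki = 0.469 × 8.9e-4 = 4.174e-4 m/d
Average linear velocity = 4.174e-4 / 0.35 = 0.001193 m/d
Retardation R = 1 + ρ_b·K_d/n = 1 + 1.72×3.4/0.35 = 17.71
Contaminant velocity v_c = v/R = 0.001193/17.71 = 6.735e-5 m/d
t = L/v_c = 68.4/6.735e-5 = 1.016e6 d
   = 1.016e6/365 = 2780 yr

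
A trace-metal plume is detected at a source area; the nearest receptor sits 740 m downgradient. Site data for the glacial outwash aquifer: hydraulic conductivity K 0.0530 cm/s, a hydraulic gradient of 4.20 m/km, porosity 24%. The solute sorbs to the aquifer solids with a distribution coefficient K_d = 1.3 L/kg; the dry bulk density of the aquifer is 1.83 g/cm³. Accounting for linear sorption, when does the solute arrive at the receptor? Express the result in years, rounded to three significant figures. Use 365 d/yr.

27.6 years

K = 0.0530 cm/s × 864 = 45.79 m/d
q = Ki = 45.79 × 0.0042 = 0.1923 m/d
v_s = q/n_e = 0.1923/0.24 = 0.8014 m/d
Retardation R = 1 + ρ_b·K_d/n = 1 + 1.83×1.3/0.24 = 10.91
Contaminant velocity v_c = v/R = 0.8014/10.91 = 0.07344 m/d
t = L/v_c = 740/0.07344 = 10080 d
   = 10080/365 = 27.6 yr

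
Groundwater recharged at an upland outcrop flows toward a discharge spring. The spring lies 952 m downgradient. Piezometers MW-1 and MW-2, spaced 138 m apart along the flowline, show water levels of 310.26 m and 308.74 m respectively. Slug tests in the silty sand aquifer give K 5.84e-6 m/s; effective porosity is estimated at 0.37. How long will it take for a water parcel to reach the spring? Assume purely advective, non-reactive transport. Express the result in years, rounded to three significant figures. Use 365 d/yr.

174 years

Hydraulic gradient i = (310.26 − 308.74) / 138 = 1.52 / 138 = 0.01101
K = 5.84e-6 m/s × 86400 s/d = 0.5046 m/d
q = Ki = 0.5046 × 0.01101 = 0.005558 m/d
Seepage velocity v = q / n = 0.005558 / 0.37 = 0.01502 m/d
t = L / v = 952 / 0.01502 = 63380 d
   = 63380 / 365 = 174 yr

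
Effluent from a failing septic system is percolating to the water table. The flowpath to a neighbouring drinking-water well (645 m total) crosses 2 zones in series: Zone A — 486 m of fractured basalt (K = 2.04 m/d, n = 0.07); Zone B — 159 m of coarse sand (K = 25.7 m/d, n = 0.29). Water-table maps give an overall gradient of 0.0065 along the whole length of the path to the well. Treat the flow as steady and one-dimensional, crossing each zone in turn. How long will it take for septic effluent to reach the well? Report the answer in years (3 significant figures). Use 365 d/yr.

Continuity: the same q passes through each zone, so ΔH = q·Σ(L_j/K_j) — the zones act as resistances in series.
Σ(L/K) = 486/2.04 + 159/25.7 = 238.2 + 6.187 = 244.4 d
K_eq = L_total / Σ(L/K) = 645 / 244.4 = 2.639 m/d
q = K_eq · i = 2.639 × 0.0065 = 0.01715 m/d (same in every zone)
Zone A: v = q/n = 0.01715/0.07 = 0.2450 m/d → t_A = 486/0.2450 = 1983 d
Zone B: v = q/n = 0.01715/0.29 = 0.05915 m/d → t_B = 159/0.05915 = 2688 d
Total t = 1983 + 2688 = 4672 d
   = 4672 / 365 = 12.8 yr

12.8 years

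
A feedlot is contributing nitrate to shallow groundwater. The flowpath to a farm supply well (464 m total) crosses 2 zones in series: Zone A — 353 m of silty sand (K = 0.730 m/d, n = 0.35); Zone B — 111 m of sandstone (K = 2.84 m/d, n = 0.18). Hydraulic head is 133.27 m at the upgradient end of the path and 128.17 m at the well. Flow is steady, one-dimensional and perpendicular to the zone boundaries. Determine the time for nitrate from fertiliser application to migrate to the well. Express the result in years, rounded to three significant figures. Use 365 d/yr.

40.3 years

Total head drop ΔH = 133.27 − 128.17 = 5.10 m
Steady 1-D flow in series ⇒ the Darcy flux q is identical in every zone and the zone head losses add (resistances L/K in series).
Σ(L/K) = 353/0.730 + 111/2.84 = 483.6 + 39.08 = 522.6 d
q = ΔH / Σ(L/K) = 5.10 / 522.6 = 0.009758 m/d (same in every zone)
Zone A: v = q/n = 0.009758/0.35 = 0.02788 m/d → t_A = 353/0.02788 = 12660 d
Zone B: v = q/n = 0.009758/0.18 = 0.05421 m/d → t_B = 111/0.05421 = 2048 d
Total t = 12660 + 2048 = 14710 d
   = 14710 / 365 = 40.3 yr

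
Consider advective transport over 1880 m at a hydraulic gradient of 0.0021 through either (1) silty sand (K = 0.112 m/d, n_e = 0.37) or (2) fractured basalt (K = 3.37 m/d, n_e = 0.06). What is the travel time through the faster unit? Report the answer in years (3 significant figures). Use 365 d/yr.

43.7 years

Unit 1 (silty sand): v = 0.112×0.0021/0.37 = 6.357e-4 m/d, t = 1880/6.357e-4 = 2.957e6 d
Unit 2 (fractured basalt): v = 3.37×0.0021/0.06 = 0.1180 m/d, t = 1880/0.1180 = 15940 d
Faster: 15940 d / 365 = 43.7 yr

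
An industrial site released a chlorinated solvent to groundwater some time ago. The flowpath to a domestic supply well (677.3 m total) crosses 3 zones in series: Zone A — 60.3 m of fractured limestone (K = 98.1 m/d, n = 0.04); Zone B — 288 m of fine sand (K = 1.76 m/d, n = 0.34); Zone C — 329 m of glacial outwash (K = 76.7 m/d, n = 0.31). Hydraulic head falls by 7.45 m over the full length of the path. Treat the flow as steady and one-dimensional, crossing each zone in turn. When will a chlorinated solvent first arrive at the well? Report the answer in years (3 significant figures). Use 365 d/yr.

12.5 years

Continuity: the same q passes through each zone, so ΔH = q·Σ(L_j/K_j) — the zones act as resistances in series.
Σ(L/K) = 60.3/98.1 + 288/1.76 + 329/76.7 = 0.6147 + 163.6 + 4.289 = 168.5 d
q = ΔH / Σ(L/K) = 7.45 / 168.5 = 0.04420 m/d (same in every zone)
Zone A: v = q/n = 0.04420/0.04 = 1.105 m/d → t_A = 60.3/1.105 = 54.57 d
Zone B: v = q/n = 0.04420/0.34 = 0.1300 m/d → t_B = 288/0.1300 = 2215 d
Zone C: v = q/n = 0.04420/0.31 = 0.1426 m/d → t_C = 329/0.1426 = 2307 d
Total t = 54.57 + 2215 + 2307 = 4577 d
   = 4577 / 365 = 12.5 yr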